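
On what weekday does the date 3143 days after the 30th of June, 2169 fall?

Friday

First find the weekday of Jun 30, 2169. Doomsday rule: the anchor day for the 2100s is Sunday. For year 69: 69÷12 = 5 r 9, and 9÷4 = 2, so 5+9+2 = 16.
Sunday + 16 ≡ Tuesday — that's 2169's doomsday.
In June the doomsday date is Jun 6.
Jun 30 is 24 days after Jun 6; 24 mod 7 = 3, so Tuesday + 3 = Friday.
3143 mod 7 = 0, so 3143 days after a Friday is Friday + 0 = Friday.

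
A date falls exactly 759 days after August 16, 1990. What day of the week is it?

First find the weekday of Aug 16, 1990. Doomsday rule: the anchor day for the 1900s is Wednesday. For year 90: 90÷12 = 7 r 6, and 6÷4 = 1, so 7+6+1 = 14.
Wednesday + 14 ≡ Wednesday — that's 1990's doomsday.
In August the doomsday date is Aug 8.
Aug 16 is 8 days after Aug 8; 8 mod 7 = 1, so Wednesday + 1 = Thursday.
759 mod 7 = 3, so 759 days after a Thursday is Thursday + 3 = Sunday.

Sunday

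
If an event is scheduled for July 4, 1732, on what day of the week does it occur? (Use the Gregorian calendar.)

Friday

Doomsday rule: the anchor day for the 1700s is Sunday. For year 32: 32÷12 = 2 r 8, and 8÷4 = 2, so 2+8+2 = 12.
Sunday + 12 ≡ Friday — that's 1732's doomsday.
In July the doomsday date is Jul 11.
Jul 4 is 7 days before Jul 11; 7 mod 7 = 0, so Friday − 0 = Friday.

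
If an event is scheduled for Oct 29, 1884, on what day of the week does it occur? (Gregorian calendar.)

Doomsday rule: the anchor day for the 1800s is Friday. For year 84: 84÷12 = 7 r 0, and 0÷4 = 0, so 7+0+0 = 7.
Friday + 7 ≡ Friday — that's 1884's doomsday.
In October the doomsday date is Oct 10.
Oct 29 is 19 days after Oct 10; 19 mod 7 = 5, so Friday + 5 = Wednesday.

Wednesday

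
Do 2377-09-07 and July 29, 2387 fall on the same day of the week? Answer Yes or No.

From Sep 7, 2377 to Jul 29, 2387 is 3612 days.
3612 mod 7 = 0, so they are the same weekday.
(Sep 7, 2377 is a Wednesday; Jul 29, 2387 is a Wednesday.)

Yes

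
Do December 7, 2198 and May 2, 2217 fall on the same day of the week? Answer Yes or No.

Yes

From Dec 7, 2198 to May 2, 2217 is 6720 days.
6720 mod 7 = 0, so they are the same weekday.
(Dec 7, 2198 is a Friday; May 2, 2217 is a Friday.)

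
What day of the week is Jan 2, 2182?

Doomsday rule: the anchor day for the 2100s is Sunday. For year 82: 82÷12 = 6 r 10, and 10÷4 = 2, so 6+10+2 = 18.
Sunday + 18 ≡ Thursday — that's 2182's doomsday.
In January the doomsday date is Jan 3 (2182 is not a leap year).
Jan 2 is 1 day before Jan 3; 1 mod 7 = 1, so Thursday − 1 = Wednesday.

Wednesday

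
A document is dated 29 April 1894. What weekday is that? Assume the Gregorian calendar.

Sunday

January 1, 1894 is a Monday.
Jan 1, 1894 → Feb 1, 1894: 31 days (January has 31).
Feb 1, 1894 → Mar 1, 1894: 28 days (February has 28).
Mar 1, 1894 → Apr 1, 1894: 31 days (March has 31).
Apr 1, 1894 → Apr 29, 1894: 28 days.
Total: 118 days.
118 mod 7 = 6, so Monday + 6 = Sunday.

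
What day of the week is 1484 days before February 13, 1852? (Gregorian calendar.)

Friday

Feb 13, 1852 is a Friday.
1484 mod 7 = 0, so 1484 days before a Friday is Friday − 0 = Friday.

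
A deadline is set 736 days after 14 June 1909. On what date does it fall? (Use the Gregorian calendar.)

+365 (one year) → Jun 14, 1910 (371 left).
Jun has 30 days: +17 → Jul 1, 1910 (354 left).
Jul has 31 days: +31 → Aug 1, 1910 (323 left).
Aug has 31 days: +31 → Sep 1, 1910 (292 left).
Sep has 30 days: +30 → Oct 1, 1910 (262 left).
Oct has 31 days: +31 → Nov 1, 1910 (231 left).
Nov has 30 days: +30 → Dec 1, 1910 (201 left).
Dec has 31 days: +31 → Jan 1, 1911 (170 left).
Jan has 31 days: +31 → Feb 1, 1911 (139 left).
Feb has 28 days: +28 → Mar 1, 1911 (111 left).
Mar has 31 days: +31 → Apr 1, 1911 (80 left).
Apr has 30 days: +30 → May 1, 1911 (50 left).
May has 31 days: +31 → Jun 1, 1911 (19 left).
+19 → Jun 20, 1911.

June 20, 1911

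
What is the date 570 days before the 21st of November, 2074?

−365 (one year) → Nov 21, 2073 (205 left).
−21 → Oct 31, 2073 (end of Oct, 31 days; 184 left).
−31 → Sep 30, 2073 (end of Sep, 30 days; 153 left).
−30 → Aug 31, 2073 (end of Aug, 31 days; 123 left).
−31 → Jul 31, 2073 (end of Jul, 31 days; 92 left).
−31 → Jun 30, 2073 (end of Jun, 30 days; 61 left).
−30 → May 31, 2073 (end of May, 31 days; 31 left).
−31 → Apr 30, 2073 (end of Apr, 30 days; 0 left).

April 30, 2073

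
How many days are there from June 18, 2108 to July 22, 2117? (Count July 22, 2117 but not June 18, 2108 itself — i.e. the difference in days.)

3321

Jun 18, 2108 → Jun 18, 2109: 365 days.
Jun 18, 2109 → Jun 18, 2110: 365 days.
Jun 18, 2110 → Jun 18, 2111: 365 days.
Jun 18, 2111 → Jun 18, 2112: 366 days (Feb 29, 2112 is in that span).
Jun 18, 2112 → Jun 18, 2113: 365 days.
Jun 18, 2113 → Jun 18, 2114: 365 days.
Jun 18, 2114 → Jun 18, 2115: 365 days.
Jun 18, 2115 → Jun 18, 2116: 366 days (Feb 29, 2116 is in that span).
Jun 18, 2116 → Jul 18, 2116: 30 days (June has 30).
Jul 18, 2116 → Aug 18, 2116: 31 days (July has 31).
Aug 18, 2116 → Sep 18, 2116: 31 days (August has 31).
Sep 18, 2116 → Oct 18, 2116: 30 days (September has 30).
Oct 18, 2116 → Nov 18, 2116: 31 days (October has 31).
Nov 18, 2116 → Dec 18, 2116: 30 days (November has 30).
Dec 18, 2116 → Jan 18, 2117: 31 days (December has 31).
Jan 18, 2117 → Feb 18, 2117: 31 days (January has 31).
Feb 18, 2117 → Mar 18, 2117: 28 days (February has 28).
Mar 18, 2117 → Apr 18, 2117: 31 days (March has 31).
Apr 18, 2117 → May 18, 2117: 30 days (April has 30).
May 18, 2117 → Jun 18, 2117: 31 days (May has 31).
Jun 18, 2117 → Jul 18, 2117: 30 days (June has 30).
Jul 18, 2117 → Jul 22, 2117: 4 days.
Total: 3321 days.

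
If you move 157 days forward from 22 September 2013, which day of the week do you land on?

Wednesday

Sep 22, 2013 is a Sunday.
157 mod 7 = 3, so 157 days after a Sunday is Sunday + 3 = Wednesday.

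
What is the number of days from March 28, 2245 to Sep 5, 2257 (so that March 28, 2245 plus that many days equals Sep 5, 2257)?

4544

Mar 28, 2245 → Mar 28, 2246: 365 days.
Mar 28, 2246 → Mar 28, 2247: 365 days.
Mar 28, 2247 → Mar 28, 2248: 366 days (Feb 29, 2248 is in that span).
Mar 28, 2248 → Mar 28, 2249: 365 days.
Mar 28, 2249 → Mar 28, 2250: 365 days.
Mar 28, 2250 → Mar 28, 2251: 365 days.
Mar 28, 2251 → Mar 28, 2252: 366 days (Feb 29, 2252 is in that span).
Mar 28, 2252 → Mar 28, 2253: 365 days.
Mar 28, 2253 → Mar 28, 2254: 365 days.
Mar 28, 2254 → Mar 28, 2255: 365 days.
Mar 28, 2255 → Mar 28, 2256: 366 days (Feb 29, 2256 is in that span).
Mar 28, 2256 → Mar 28, 2257: 365 days.
Mar 28, 2257 → Apr 28, 2257: 31 days (March has 31).
Apr 28, 2257 → May 28, 2257: 30 days (April has 30).
May 28, 2257 → Jun 28, 2257: 31 days (May has 31).
Jun 28, 2257 → Jul 28, 2257: 30 days (June has 30).
Jul 28, 2257 → Aug 28, 2257: 31 days (July has 31).
Aug 28, 2257 → Sep 5, 2257: 8 days.
Total: 4544 days.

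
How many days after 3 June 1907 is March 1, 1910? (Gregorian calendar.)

1002

Jun 3, 1907 → Jun 3, 1908: 366 days (Feb 29, 1908 is in that span).
Jun 3, 1908 → Jun 3, 1909: 365 days.
Jun 3, 1909 → Jul 3, 1909: 30 days (June has 30).
Jul 3, 1909 → Aug 3, 1909: 31 days (July has 31).
Aug 3, 1909 → Sep 3, 1909: 31 days (August has 31).
Sep 3, 1909 → Oct 3, 1909: 30 days (September has 30).
Oct 3, 1909 → Nov 3, 1909: 31 days (October has 31).
Nov 3, 1909 → Dec 3, 1909: 30 days (November has 30).
Dec 3, 1909 → Jan 3, 1910: 31 days (December has 31).
Jan 3, 1910 → Feb 3, 1910: 31 days (January has 31).
Feb 3, 1910 → Mar 1, 1910: 26 days.
Total: 1002 days.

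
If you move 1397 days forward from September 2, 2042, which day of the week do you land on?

Sep 2, 2042 is a Tuesday.
1397 mod 7 = 4, so 1397 days after a Tuesday is Tuesday + 4 = Saturday.

Saturday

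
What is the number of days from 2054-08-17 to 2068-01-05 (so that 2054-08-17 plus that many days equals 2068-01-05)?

Aug 17, 2054 → Aug 17, 2055: 365 days.
Aug 17, 2055 → Aug 17, 2056: 366 days (Feb 29, 2056 is in that span).
Aug 17, 2056 → Aug 17, 2057: 365 days.
Aug 17, 2057 → Aug 17, 2058: 365 days.
Aug 17, 2058 → Aug 17, 2059: 365 days.
Aug 17, 2059 → Aug 17, 2060: 366 days (Feb 29, 2060 is in that span).
Aug 17, 2060 → Aug 17, 2061: 365 days.
Aug 17, 2061 → Aug 17, 2062: 365 days.
Aug 17, 2062 → Aug 17, 2063: 365 days.
Aug 17, 2063 → Aug 17, 2064: 366 days (Feb 29, 2064 is in that span).
Aug 17, 2064 → Aug 17, 2065: 365 days.
Aug 17, 2065 → Aug 17, 2066: 365 days.
Aug 17, 2066 → Aug 17, 2067: 365 days.
Aug 17, 2067 → Sep 17, 2067: 31 days (August has 31).
Sep 17, 2067 → Oct 17, 2067: 30 days (September has 30).
Oct 17, 2067 → Nov 17, 2067: 31 days (October has 31).
Nov 17, 2067 → Dec 17, 2067: 30 days (November has 30).
Dec 17, 2067 → Jan 5, 2068: 19 days.
Total: 4889 days.

4889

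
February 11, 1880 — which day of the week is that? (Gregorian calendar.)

Doomsday rule: the anchor day for the 1800s is Friday. For year 80: 80÷12 = 6 r 8, and 8÷4 = 2, so 6+8+2 = 16.
Friday + 16 ≡ Sunday — that's 1880's doomsday.
In February the doomsday date is Feb 29 (1880 is a leap year (divisible by 4)).
Feb 11 is 18 days before Feb 29; 18 mod 7 = 4, so Sunday − 4 = Wednesday.

Wednesday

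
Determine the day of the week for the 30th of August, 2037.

Sunday

Doomsday rule: the anchor day for the 2000s is Tuesday. For year 37: 37÷12 = 3 r 1, and 1÷4 = 0, so 3+1+0 = 4.
Tuesday + 4 ≡ Saturday — that's 2037's doomsday.
In August the doomsday date is Aug 8.
Aug 30 is 22 days after Aug 8; 22 mod 7 = 1, so Saturday + 1 = Sunday.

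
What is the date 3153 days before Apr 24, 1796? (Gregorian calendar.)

−366 (one year; includes Feb 29, 1796) → Apr 24, 1795 (2787 left).
−365 (one year) → Apr 24, 1794 (2422 left).
−365 (one year) → Apr 24, 1793 (2057 left).
−365 (one year) → Apr 24, 1792 (1692 left).
−366 (one year; includes Feb 29, 1792) → Apr 24, 1791 (1326 left).
−365 (one year) → Apr 24, 1790 (961 left).
−365 (one year) → Apr 24, 1789 (596 left).
−365 (one year) → Apr 24, 1788 (231 left).
−24 → Mar 31, 1788 (end of Mar, 31 days; 207 left).
−31 → Feb 29, 1788 (end of Feb, 29 days; 176 left).
−29 → Jan 31, 1788 (end of Jan, 31 days; 147 left).
−31 → Dec 31, 1787 (end of Dec, 31 days; 116 left).
−31 → Nov 30, 1787 (end of Nov, 30 days; 85 left).
−30 → Oct 31, 1787 (end of Oct, 31 days; 55 left).
−31 → Sep 30, 1787 (end of Sep, 30 days; 24 left).
−24 → Sep 6, 1787.

September 6, 1787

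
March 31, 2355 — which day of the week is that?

Doomsday rule: the anchor day for the 2300s is Wednesday. For year 55: 55÷12 = 4 r 7, and 7÷4 = 1, so 4+7+1 = 12.
Wednesday + 12 ≡ Monday — that's 2355's doomsday.
In March the doomsday date is Mar 14.
Mar 31 is 17 days after Mar 14; 17 mod 7 = 3, so Monday + 3 = Thursday.

Thursday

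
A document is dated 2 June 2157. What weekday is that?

Thursday

January 1, 2157 is a Saturday.
Jan 1, 2157 → Feb 1, 2157: 31 days (January has 31).
Feb 1, 2157 → Mar 1, 2157: 28 days (February has 28).
Mar 1, 2157 → Apr 1, 2157: 31 days (March has 31).
Apr 1, 2157 → May 1, 2157: 30 days (April has 30).
May 1, 2157 → Jun 1, 2157: 31 days (May has 31).
Jun 1, 2157 → Jun 2, 2157: 1 days.
Total: 152 days.
152 mod 7 = 5, so Saturday + 5 = Thursday.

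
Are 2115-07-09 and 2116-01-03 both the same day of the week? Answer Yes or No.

No

From Jul 9, 2115 to Jan 3, 2116 is 178 days.
178 mod 7 = 3, so they are different weekdays.
(Jul 9, 2115 is a Tuesday; Jan 3, 2116 is a Friday.)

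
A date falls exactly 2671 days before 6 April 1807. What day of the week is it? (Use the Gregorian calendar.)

Thursday

Apr 6, 1807 is a Monday.
2671 mod 7 = 4, so 2671 days before a Monday is Monday − 4 = Thursday.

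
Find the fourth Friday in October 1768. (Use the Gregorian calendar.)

October 1, 1768 is a Saturday.
The first Friday is therefore October 7 (6 days later).
The fourth Friday is 7 + 3×7 = October 28.

October 28, 1768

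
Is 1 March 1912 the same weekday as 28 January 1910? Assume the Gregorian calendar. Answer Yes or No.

Yes

From Jan 28, 1910 to Mar 1, 1912 is 763 days.
763 mod 7 = 0, so they are the same weekday.
(Jan 28, 1910 is a Friday; Mar 1, 1912 is a Friday.)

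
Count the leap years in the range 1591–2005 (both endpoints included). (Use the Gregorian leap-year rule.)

Multiples of 4 in [1591,2005]: 104.
Of those, multiples of 100: 5 (not leap unless ÷400).
Multiples of 400: 2.
Leap years = 104 − 5 + 2 = 101.

101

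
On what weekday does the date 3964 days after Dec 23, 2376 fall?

Dec 23, 2376 is a Thursday.
3964 mod 7 = 2, so 3964 days after a Thursday is Thursday + 2 = Saturday.

Saturday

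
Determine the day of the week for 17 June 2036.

Tuesday

Doomsday rule: the anchor day for the 2000s is Tuesday. For year 36: 36÷12 = 3 r 0, and 0÷4 = 0, so 3+0+0 = 3.
Tuesday + 3 ≡ Friday — that's 2036's doomsday.
In June the doomsday date is Jun 6.
Jun 17 is 11 days after Jun 6; 11 mod 7 = 4, so Friday + 4 = Tuesday.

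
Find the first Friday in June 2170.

June 1, 2170

June 1, 2170 is a Friday.
The first Friday is therefore June 1 (same day).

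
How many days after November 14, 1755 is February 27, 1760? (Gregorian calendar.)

1566

Nov 14, 1755 → Nov 14, 1756: 366 days (Feb 29, 1756 is in that span).
Nov 14, 1756 → Nov 14, 1757: 365 days.
Nov 14, 1757 → Nov 14, 1758: 365 days.
Nov 14, 1758 → Nov 14, 1759: 365 days.
Nov 14, 1759 → Dec 14, 1759: 30 days (November has 30).
Dec 14, 1759 → Jan 14, 1760: 31 days (December has 31).
Jan 14, 1760 → Feb 14, 1760: 31 days (January has 31).
Feb 14, 1760 → Feb 27, 1760: 13 days.
Total: 1566 days.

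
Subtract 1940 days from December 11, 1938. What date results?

August 19, 1933

−365 (one year) → Dec 11, 1937 (1575 left).
−365 (one year) → Dec 11, 1936 (1210 left).
−366 (one year; includes Feb 29, 1936) → Dec 11, 1935 (844 left).
−365 (one year) → Dec 11, 1934 (479 left).
−365 (one year) → Dec 11, 1933 (114 left).
−11 → Nov 30, 1933 (end of Nov, 30 days; 103 left).
−30 → Oct 31, 1933 (end of Oct, 31 days; 73 left).
−31 → Sep 30, 1933 (end of Sep, 30 days; 42 left).
−30 → Aug 31, 1933 (end of Aug, 31 days; 12 left).
−12 → Aug 19, 1933.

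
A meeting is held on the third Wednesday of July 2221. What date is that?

July 1, 2221 is a Sunday.
The first Wednesday is therefore July 4 (3 days later).
The third Wednesday is 4 + 2×7 = July 18.

July 18, 2221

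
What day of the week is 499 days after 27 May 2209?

Monday

First find the weekday of May 27, 2209. Doomsday rule: the anchor day for the 2200s is Friday. For year 09: 9÷12 = 0 r 9, and 9÷4 = 2, so 0+9+2 = 11.
Friday + 11 ≡ Tuesday — that's 2209's doomsday.
In May the doomsday date is May 9.
May 27 is 18 days after May 9; 18 mod 7 = 4, so Tuesday + 4 = Saturday.
499 mod 7 = 2, so 499 days after a Saturday is Saturday + 2 = Monday.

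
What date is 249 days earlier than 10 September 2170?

January 4, 2170

−10 → Aug 31, 2170 (end of Aug, 31 days; 239 left).
−31 → Jul 31, 2170 (end of Jul, 31 days; 208 left).
−31 → Jun 30, 2170 (end of Jun, 30 days; 177 left).
−30 → May 31, 2170 (end of May, 31 days; 147 left).
−31 → Apr 30, 2170 (end of Apr, 30 days; 116 left).
−30 → Mar 31, 2170 (end of Mar, 31 days; 86 left).
−31 → Feb 28, 2170 (end of Feb, 28 days; 55 left).
−28 → Jan 31, 2170 (end of Jan, 31 days; 27 left).
−27 → Jan 4, 2170.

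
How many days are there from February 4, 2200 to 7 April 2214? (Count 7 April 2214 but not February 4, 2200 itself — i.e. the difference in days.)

5175

Feb 4, 2200 → Feb 4, 2201: 365 days.
Feb 4, 2201 → Feb 4, 2202: 365 days.
Feb 4, 2202 → Feb 4, 2203: 365 days.
Feb 4, 2203 → Feb 4, 2204: 365 days.
Feb 4, 2204 → Feb 4, 2205: 366 days (Feb 29, 2204 is in that span).
Feb 4, 2205 → Feb 4, 2206: 365 days.
Feb 4, 2206 → Feb 4, 2207: 365 days.
Feb 4, 2207 → Feb 4, 2208: 365 days.
Feb 4, 2208 → Feb 4, 2209: 366 days (Feb 29, 2208 is in that span).
Feb 4, 2209 → Feb 4, 2210: 365 days.
Feb 4, 2210 → Feb 4, 2211: 365 days.
Feb 4, 2211 → Feb 4, 2212: 365 days.
Feb 4, 2212 → Feb 4, 2213: 366 days (Feb 29, 2212 is in that span).
Feb 4, 2213 → Feb 4, 2214: 365 days.
Feb 4, 2214 → Mar 4, 2214: 28 days (February has 28).
Mar 4, 2214 → Apr 4, 2214: 31 days (March has 31).
Apr 4, 2214 → Apr 7, 2214: 3 days.
Total: 5175 days.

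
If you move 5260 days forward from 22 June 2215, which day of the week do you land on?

Sunday

Jun 22, 2215 is a Thursday.
5260 mod 7 = 3, so 5260 days after a Thursday is Thursday + 3 = Sunday.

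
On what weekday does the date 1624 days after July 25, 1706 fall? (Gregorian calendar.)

Jul 25, 1706 is a Sunday.
1624 mod 7 = 0, so 1624 days after a Sunday is Sunday + 0 = Sunday.

Sunday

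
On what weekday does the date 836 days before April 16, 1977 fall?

First find the weekday of Apr 16, 1977. Doomsday rule: the anchor day for the 1900s is Wednesday. For year 77: 77÷12 = 6 r 5, and 5÷4 = 1, so 6+5+1 = 12.
Wednesday + 12 ≡ Monday — that's 1977's doomsday.
In April the doomsday date is Apr 4.
Apr 16 is 12 days after Apr 4; 12 mod 7 = 5, so Monday + 5 = Saturday.
836 mod 7 = 3, so 836 days before a Saturday is Saturday − 3 = Wednesday.

Wednesday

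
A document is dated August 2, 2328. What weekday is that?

Thursday

Doomsday rule: the anchor day for the 2300s is Wednesday. For year 28: 28÷12 = 2 r 4, and 4÷4 = 1, so 2+4+1 = 7.
Wednesday + 7 ≡ Wednesday — that's 2328's doomsday.
In August the doomsday date is Aug 8.
Aug 2 is 6 days before Aug 8; 6 mod 7 = 6, so Wednesday − 6 = Thursday.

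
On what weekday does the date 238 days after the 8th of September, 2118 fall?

First find the weekday of Sep 8, 2118. Doomsday rule: the anchor day for the 2100s is Sunday. For year 18: 18÷12 = 1 r 6, and 6÷4 = 1, so 1+6+1 = 8.
Sunday + 8 ≡ Monday — that's 2118's doomsday.
In September the doomsday date is Sep 5.
Sep 8 is 3 days after Sep 5; 3 mod 7 = 3, so Monday + 3 = Thursday.
238 mod 7 = 0, so 238 days after a Thursday is Thursday + 0 = Thursday.

Thursday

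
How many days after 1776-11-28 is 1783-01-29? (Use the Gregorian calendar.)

2253

Nov 28, 1776 → Nov 28, 1777: 365 days.
Nov 28, 1777 → Nov 28, 1778: 365 days.
Nov 28, 1778 → Nov 28, 1779: 365 days.
Nov 28, 1779 → Nov 28, 1780: 366 days (Feb 29, 1780 is in that span).
Nov 28, 1780 → Nov 28, 1781: 365 days.
Nov 28, 1781 → Nov 28, 1782: 365 days.
Nov 28, 1782 → Dec 28, 1782: 30 days (November has 30).
Dec 28, 1782 → Jan 28, 1783: 31 days (December has 31).
Jan 28, 1783 → Jan 29, 1783: 1 days.
Total: 2253 days.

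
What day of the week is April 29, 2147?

Saturday

Doomsday rule: the anchor day for the 2100s is Sunday. For year 47: 47÷12 = 3 r 11, and 11÷4 = 2, so 3+11+2 = 16.
Sunday + 16 ≡ Tuesday — that's 2147's doomsday.
In April the doomsday date is Apr 4.
Apr 29 is 25 days after Apr 4; 25 mod 7 = 4, so Tuesday + 4 = Saturday.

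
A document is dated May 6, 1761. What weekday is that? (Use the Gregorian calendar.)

Wednesday

Doomsday rule: the anchor day for the 1700s is Sunday. For year 61: 61÷12 = 5 r 1, and 1÷4 = 0, so 5+1+0 = 6.
Sunday + 6 ≡ Saturday — that's 1761's doomsday.
In May the doomsday date is May 9.
May 6 is 3 days before May 9; 3 mod 7 = 3, so Saturday − 3 = Wednesday.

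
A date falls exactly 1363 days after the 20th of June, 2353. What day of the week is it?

First find the weekday of Jun 20, 2353. Doomsday rule: the anchor day for the 2300s is Wednesday. For year 53: 53÷12 = 4 r 5, and 5÷4 = 1, so 4+5+1 = 10.
Wednesday + 10 ≡ Saturday — that's 2353's doomsday.
In June the doomsday date is Jun 6.
Jun 20 is 14 days after Jun 6; 14 mod 7 = 0, so Saturday + 0 = Saturday.
1363 mod 7 = 5, so 1363 days after a Saturday is Saturday + 5 = Thursday.

Thursday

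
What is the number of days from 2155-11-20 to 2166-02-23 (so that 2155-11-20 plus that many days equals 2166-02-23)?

3748

Nov 20, 2155 → Nov 20, 2156: 366 days (Feb 29, 2156 is in that span).
Nov 20, 2156 → Nov 20, 2157: 365 days.
Nov 20, 2157 → Nov 20, 2158: 365 days.
Nov 20, 2158 → Nov 20, 2159: 365 days.
Nov 20, 2159 → Nov 20, 2160: 366 days (Feb 29, 2160 is in that span).
Nov 20, 2160 → Nov 20, 2161: 365 days.
Nov 20, 2161 → Nov 20, 2162: 365 days.
Nov 20, 2162 → Nov 20, 2163: 365 days.
Nov 20, 2163 → Nov 20, 2164: 366 days (Feb 29, 2164 is in that span).
Nov 20, 2164 → Nov 20, 2165: 365 days.
Nov 20, 2165 → Dec 20, 2165: 30 days (November has 30).
Dec 20, 2165 → Jan 20, 2166: 31 days (December has 31).
Jan 20, 2166 → Feb 20, 2166: 31 days (January has 31).
Feb 20, 2166 → Feb 23, 2166: 3 days.
Total: 3748 days.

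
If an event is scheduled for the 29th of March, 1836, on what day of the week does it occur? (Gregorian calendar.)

Tuesday

Doomsday rule: the anchor day for the 1800s is Friday. For year 36: 36÷12 = 3 r 0, and 0÷4 = 0, so 3+0+0 = 3.
Friday + 3 ≡ Monday — that's 1836's doomsday.
In March the doomsday date is Mar 14.
Mar 29 is 15 days after Mar 14; 15 mod 7 = 1, so Monday + 1 = Tuesday.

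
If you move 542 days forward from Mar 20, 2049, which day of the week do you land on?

First find the weekday of Mar 20, 2049. Doomsday rule: the anchor day for the 2000s is Tuesday. For year 49: 49÷12 = 4 r 1, and 1÷4 = 0, so 4+1+0 = 5.
Tuesday + 5 ≡ Sunday — that's 2049's doomsday.
In March the doomsday date is Mar 14.
Mar 20 is 6 days after Mar 14; 6 mod 7 = 6, so Sunday + 6 = Saturday.
542 mod 7 = 3, so 542 days after a Saturday is Saturday + 3 = Tuesday.

Tuesday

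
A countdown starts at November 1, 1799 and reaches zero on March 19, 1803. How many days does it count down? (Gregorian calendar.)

1233

Nov 1, 1799 → Nov 1, 1800: 365 days.
Nov 1, 1800 → Nov 1, 1801: 365 days.
Nov 1, 1801 → Nov 1, 1802: 365 days.
Nov 1, 1802 → Dec 1, 1802: 30 days (November has 30).
Dec 1, 1802 → Jan 1, 1803: 31 days (December has 31).
Jan 1, 1803 → Feb 1, 1803: 31 days (January has 31).
Feb 1, 1803 → Mar 1, 1803: 28 days (February has 28).
Mar 1, 1803 → Mar 19, 1803: 18 days.
Total: 1233 days.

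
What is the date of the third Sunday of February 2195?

February 15, 2195

February 1, 2195 is a Sunday.
The first Sunday is therefore February 1 (same day).
The third Sunday is 1 + 2×7 = February 15.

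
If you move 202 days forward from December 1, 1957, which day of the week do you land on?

First find the weekday of Dec 1, 1957. Doomsday rule: the anchor day for the 1900s is Wednesday. For year 57: 57÷12 = 4 r 9, and 9÷4 = 2, so 4+9+2 = 15.
Wednesday + 15 ≡ Thursday — that's 1957's doomsday.
In December the doomsday date is Dec 12.
Dec 1 is 11 days before Dec 12; 11 mod 7 = 4, so Thursday − 4 = Sunday.
202 mod 7 = 6, so 202 days after a Sunday is Sunday + 6 = Saturday.

Saturday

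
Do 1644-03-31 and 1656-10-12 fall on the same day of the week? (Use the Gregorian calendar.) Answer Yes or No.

From Mar 31, 1644 to Oct 12, 1656 is 4578 days.
4578 mod 7 = 0, so they are the same weekday.
(Mar 31, 1644 is a Thursday; Oct 12, 1656 is a Thursday.)

Yes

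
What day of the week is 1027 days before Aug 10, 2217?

First find the weekday of Aug 10, 2217. Doomsday rule: the anchor day for the 2200s is Friday. For year 17: 17÷12 = 1 r 5, and 5÷4 = 1, so 1+5+1 = 7.
Friday + 7 ≡ Friday — that's 2217's doomsday.
In August the doomsday date is Aug 8.
Aug 10 is 2 days after Aug 8; 2 mod 7 = 2, so Friday + 2 = Sunday.
1027 mod 7 = 5, so 1027 days before a Sunday is Sunday − 5 = Tuesday.

Tuesday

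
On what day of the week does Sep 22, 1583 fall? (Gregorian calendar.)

Thursday

Doomsday rule: the anchor day for the 1500s is Wednesday. For year 83: 83÷12 = 6 r 11, and 11÷4 = 2, so 6+11+2 = 19.
Wednesday + 19 ≡ Monday — that's 1583's doomsday.
In September the doomsday date is Sep 5.
Sep 22 is 17 days after Sep 5; 17 mod 7 = 3, so Monday + 3 = Thursday.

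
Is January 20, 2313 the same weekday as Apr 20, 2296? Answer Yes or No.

From Apr 20, 2296 to Jan 20, 2313 is 6118 days.
6118 mod 7 = 0, so they are the same weekday.
(Apr 20, 2296 is a Monday; Jan 20, 2313 is a Monday.)

Yes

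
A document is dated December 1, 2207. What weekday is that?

Tuesday

Doomsday rule: the anchor day for the 2200s is Friday. For year 07: 7÷12 = 0 r 7, and 7÷4 = 1, so 0+7+1 = 8.
Friday + 8 ≡ Saturday — that's 2207's doomsday.
In December the doomsday date is Dec 12.
Dec 1 is 11 days before Dec 12; 11 mod 7 = 4, so Saturday − 4 = Tuesday.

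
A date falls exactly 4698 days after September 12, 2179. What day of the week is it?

Monday

First find the weekday of Sep 12, 2179. Doomsday rule: the anchor day for the 2100s is Sunday. For year 79: 79÷12 = 6 r 7, and 7÷4 = 1, so 6+7+1 = 14.
Sunday + 14 ≡ Sunday — that's 2179's doomsday.
In September the doomsday date is Sep 5.
Sep 12 is 7 days after Sep 5; 7 mod 7 = 0, so Sunday + 0 = Sunday.
4698 mod 7 = 1, so 4698 days after a Sunday is Sunday + 1 = Monday.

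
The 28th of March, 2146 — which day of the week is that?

Monday

Doomsday rule: the anchor day for the 2100s is Sunday. For year 46: 46÷12 = 3 r 10, and 10÷4 = 2, so 3+10+2 = 15.
Sunday + 15 ≡ Monday — that's 2146's doomsday.
In March the doomsday date is Mar 14.
Mar 28 is 14 days after Mar 14; 14 mod 7 = 0, so Monday + 0 = Monday.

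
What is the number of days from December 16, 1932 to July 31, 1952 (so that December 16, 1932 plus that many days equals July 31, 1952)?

Dec 16, 1932 → Dec 16, 1933: 365 days.
Dec 16, 1933 → Dec 16, 1934: 365 days.
Dec 16, 1934 → Dec 16, 1935: 365 days.
Dec 16, 1935 → Dec 16, 1936: 366 days (Feb 29, 1936 is in that span).
Dec 16, 1936 → Dec 16, 1937: 365 days.
Dec 16, 1937 → Dec 16, 1938: 365 days.
Dec 16, 1938 → Dec 16, 1939: 365 days.
Dec 16, 1939 → Dec 16, 1940: 366 days (Feb 29, 1940 is in that span).
Dec 16, 1940 → Dec 16, 1941: 365 days.
Dec 16, 1941 → Dec 16, 1942: 365 days.
Dec 16, 1942 → Dec 16, 1943: 365 days.
Dec 16, 1943 → Dec 16, 1944: 366 days (Feb 29, 1944 is in that span).
Dec 16, 1944 → Dec 16, 1945: 365 days.
Dec 16, 1945 → Dec 16, 1946: 365 days.
Dec 16, 1946 → Dec 16, 1947: 365 days.
Dec 16, 1947 → Dec 16, 1948: 366 days (Feb 29, 1948 is in that span).
Dec 16, 1948 → Dec 16, 1949: 365 days.
Dec 16, 1949 → Dec 16, 1950: 365 days.
Dec 16, 1950 → Dec 16, 1951: 365 days.
Dec 16, 1951 → Jan 16, 1952: 31 days (December has 31).
Jan 16, 1952 → Feb 16, 1952: 31 days (January has 31).
Feb 16, 1952 → Mar 16, 1952: 29 days (February has 29).
Mar 16, 1952 → Apr 16, 1952: 31 days (March has 31).
Apr 16, 1952 → May 16, 1952: 30 days (April has 30).
May 16, 1952 → Jun 16, 1952: 31 days (May has 31).
Jun 16, 1952 → Jul 16, 1952: 30 days (June has 30).
Jul 16, 1952 → Jul 31, 1952: 15 days.
Total: 7167 days.

7167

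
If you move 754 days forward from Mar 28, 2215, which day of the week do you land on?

Sunday

First find the weekday of Mar 28, 2215. Doomsday rule: the anchor day for the 2200s is Friday. For year 15: 15÷12 = 1 r 3, and 3÷4 = 0, so 1+3+0 = 4.
Friday + 4 ≡ Tuesday — that's 2215's doomsday.
In March the doomsday date is Mar 14.
Mar 28 is 14 days after Mar 14; 14 mod 7 = 0, so Tuesday + 0 = Tuesday.
754 mod 7 = 5, so 754 days after a Tuesday is Tuesday + 5 = Sunday.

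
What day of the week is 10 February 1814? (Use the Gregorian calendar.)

Thursday

January 1, 1814 is a Saturday.
Jan 1, 1814 → Feb 1, 1814: 31 days (January has 31).
Feb 1, 1814 → Feb 10, 1814: 9 days.
Total: 40 days.
40 mod 7 = 5, so Saturday + 5 = Thursday.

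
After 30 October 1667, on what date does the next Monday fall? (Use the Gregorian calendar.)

October 31, 1667

Oct 30, 1667 is a Sunday.
From Sunday to the next Monday is 1 day.
Oct 30, 1667 + 1 = Oct 31, 1667.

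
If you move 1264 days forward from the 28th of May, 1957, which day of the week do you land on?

Saturday

First find the weekday of May 28, 1957. Doomsday rule: the anchor day for the 1900s is Wednesday. For year 57: 57÷12 = 4 r 9, and 9÷4 = 2, so 4+9+2 = 15.
Wednesday + 15 ≡ Thursday — that's 1957's doomsday.
In May the doomsday date is May 9.
May 28 is 19 days after May 9; 19 mod 7 = 5, so Thursday + 5 = Tuesday.
1264 mod 7 = 4, so 1264 days after a Tuesday is Tuesday + 4 = Saturday.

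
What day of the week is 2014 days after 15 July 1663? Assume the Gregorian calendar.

Friday

First find the weekday of Jul 15, 1663. Doomsday rule: the anchor day for the 1600s is Tuesday. For year 63: 63÷12 = 5 r 3, and 3÷4 = 0, so 5+3+0 = 8.
Tuesday + 8 ≡ Wednesday — that's 1663's doomsday.
In July the doomsday date is Jul 11.
Jul 15 is 4 days after Jul 11; 4 mod 7 = 4, so Wednesday + 4 = Sunday.
2014 mod 7 = 5, so 2014 days after a Sunday is Sunday + 5 = Friday.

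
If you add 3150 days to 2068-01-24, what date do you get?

+366 (one year; includes Feb 29, 2068) → Jan 24, 2069 (2784 left).
+365 (one year) → Jan 24, 2070 (2419 left).
+365 (one year) → Jan 24, 2071 (2054 left).
+365 (one year) → Jan 24, 2072 (1689 left).
+366 (one year; includes Feb 29, 2072) → Jan 24, 2073 (1323 left).
+365 (one year) → Jan 24, 2074 (958 left).
+365 (one year) → Jan 24, 2075 (593 left).
+365 (one year) → Jan 24, 2076 (228 left).
Jan has 31 days: +8 → Feb 1, 2076 (220 left).
Feb has 29 days: +29 → Mar 1, 2076 (191 left).
Mar has 31 days: +31 → Apr 1, 2076 (160 left).
Apr has 30 days: +30 → May 1, 2076 (130 left).
May has 31 days: +31 → Jun 1, 2076 (99 left).
Jun has 30 days: +30 → Jul 1, 2076 (69 left).
Jul has 31 days: +31 → Aug 1, 2076 (38 left).
Aug has 31 days: +31 → Sep 1, 2076 (7 left).
+7 → Sep 8, 2076.

September 8, 2076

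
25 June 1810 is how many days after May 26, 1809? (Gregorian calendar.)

May 26, 1809 → Jun 26, 1809: 31 days (May has 31).
Jun 26, 1809 → Jul 26, 1809: 30 days (June has 30).
Jul 26, 1809 → Aug 26, 1809: 31 days (July has 31).
Aug 26, 1809 → Sep 26, 1809: 31 days (August has 31).
Sep 26, 1809 → Oct 26, 1809: 30 days (September has 30).
Oct 26, 1809 → Nov 26, 1809: 31 days (October has 31).
Nov 26, 1809 → Dec 26, 1809: 30 days (November has 30).
Dec 26, 1809 → Jan 26, 1810: 31 days (December has 31).
Jan 26, 1810 → Feb 26, 1810: 31 days (January has 31).
Feb 26, 1810 → Mar 26, 1810: 28 days (February has 28).
Mar 26, 1810 → Apr 26, 1810: 31 days (March has 31).
Apr 26, 1810 → May 26, 1810: 30 days (April has 30).
May 26, 1810 → Jun 25, 1810: 30 days.
Total: 395 days.

395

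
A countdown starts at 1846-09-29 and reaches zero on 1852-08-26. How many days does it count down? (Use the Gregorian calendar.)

Sep 29, 1846 → Sep 29, 1847: 365 days.
Sep 29, 1847 → Sep 29, 1848: 366 days (Feb 29, 1848 is in that span).
Sep 29, 1848 → Sep 29, 1849: 365 days.
Sep 29, 1849 → Sep 29, 1850: 365 days.
Sep 29, 1850 → Sep 29, 1851: 365 days.
Sep 29, 1851 → Oct 29, 1851: 30 days (September has 30).
Oct 29, 1851 → Nov 29, 1851: 31 days (October has 31).
Nov 29, 1851 → Dec 29, 1851: 30 days (November has 30).
Dec 29, 1851 → Jan 29, 1852: 31 days (December has 31).
Jan 29, 1852 → Feb 29, 1852: 31 days (January has 31).
Feb 29, 1852 → Mar 29, 1852: 29 days (February has 29).
Mar 29, 1852 → Apr 29, 1852: 31 days (March has 31).
Apr 29, 1852 → May 29, 1852: 30 days (April has 30).
May 29, 1852 → Jun 29, 1852: 31 days (May has 31).
Jun 29, 1852 → Jul 29, 1852: 30 days (June has 30).
Jul 29, 1852 → Aug 26, 1852: 28 days.
Total: 2158 days.

2158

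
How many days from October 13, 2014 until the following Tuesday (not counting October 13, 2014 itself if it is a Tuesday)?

Oct 13, 2014 is a Monday.
From Monday to the next Tuesday is 1 day.

1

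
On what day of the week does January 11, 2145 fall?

Monday

Doomsday rule: the anchor day for the 2100s is Sunday. For year 45: 45÷12 = 3 r 9, and 9÷4 = 2, so 3+9+2 = 14.
Sunday + 14 ≡ Sunday — that's 2145's doomsday.
In January the doomsday date is Jan 3 (2145 is not a leap year).
Jan 11 is 8 days after Jan 3; 8 mod 7 = 1, so Sunday + 1 = Monday.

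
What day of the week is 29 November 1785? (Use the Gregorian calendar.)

Doomsday rule: the anchor day for the 1700s is Sunday. For year 85: 85÷12 = 7 r 1, and 1÷4 = 0, so 7+1+0 = 8.
Sunday + 8 ≡ Monday — that's 1785's doomsday.
In November the doomsday date is Nov 7.
Nov 29 is 22 days after Nov 7; 22 mod 7 = 1, so Monday + 1 = Tuesday.

Tuesday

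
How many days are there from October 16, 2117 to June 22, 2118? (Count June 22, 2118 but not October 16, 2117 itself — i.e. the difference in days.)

Oct 16, 2117 → Nov 16, 2117: 31 days (October has 31).
Nov 16, 2117 → Dec 16, 2117: 30 days (November has 30).
Dec 16, 2117 → Jan 16, 2118: 31 days (December has 31).
Jan 16, 2118 → Feb 16, 2118: 31 days (January has 31).
Feb 16, 2118 → Mar 16, 2118: 28 days (February has 28).
Mar 16, 2118 → Apr 16, 2118: 31 days (March has 31).
Apr 16, 2118 → May 16, 2118: 30 days (April has 30).
May 16, 2118 → Jun 16, 2118: 31 days (May has 31).
Jun 16, 2118 → Jun 22, 2118: 6 days.
Total: 249 days.

249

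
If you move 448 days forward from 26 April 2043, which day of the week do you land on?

Apr 26, 2043 is a Sunday.
448 mod 7 = 0, so 448 days after a Sunday is Sunday + 0 = Sunday.

Sunday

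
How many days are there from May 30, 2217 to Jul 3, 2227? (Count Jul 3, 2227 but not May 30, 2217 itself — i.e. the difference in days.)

May 30, 2217 → May 30, 2218: 365 days.
May 30, 2218 → May 30, 2219: 365 days.
May 30, 2219 → May 30, 2220: 366 days (Feb 29, 2220 is in that span).
May 30, 2220 → May 30, 2221: 365 days.
May 30, 2221 → May 30, 2222: 365 days.
May 30, 2222 → May 30, 2223: 365 days.
May 30, 2223 → May 30, 2224: 366 days (Feb 29, 2224 is in that span).
May 30, 2224 → May 30, 2225: 365 days.
May 30, 2225 → May 30, 2226: 365 days.
May 30, 2226 → Jun 30, 2226: 31 days (May has 31).
Jun 30, 2226 → Jul 30, 2226: 30 days (June has 30).
Jul 30, 2226 → Aug 30, 2226: 31 days (July has 31).
Aug 30, 2226 → Sep 30, 2226: 31 days (August has 31).
Sep 30, 2226 → Oct 30, 2226: 30 days (September has 30).
Oct 30, 2226 → Nov 30, 2226: 31 days (October has 31).
Nov 30, 2226 → Dec 30, 2226: 30 days (November has 30).
Dec 30, 2226 → Jan 30, 2227: 31 days (December has 31).
Jan 30, 2227 → Feb 28, 2227: 29 days (January has 31).
Feb 28, 2227 → Mar 28, 2227: 28 days (February has 28).
Mar 28, 2227 → Apr 28, 2227: 31 days (March has 31).
Apr 28, 2227 → May 28, 2227: 30 days (April has 30).
May 28, 2227 → Jun 28, 2227: 31 days (May has 31).
Jun 28, 2227 → Jul 3, 2227: 5 days.
Total: 3686 days.

3686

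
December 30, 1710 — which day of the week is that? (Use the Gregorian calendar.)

Doomsday rule: the anchor day for the 1700s is Sunday. For year 10: 10÷12 = 0 r 10, and 10÷4 = 2, so 0+10+2 = 12.
Sunday + 12 ≡ Friday — that's 1710's doomsday.
In December the doomsday date is Dec 12.
Dec 30 is 18 days after Dec 12; 18 mod 7 = 4, so Friday + 4 = Tuesday.

Tuesday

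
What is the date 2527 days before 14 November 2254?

−365 (one year) → Nov 14, 2253 (2162 left).
−365 (one year) → Nov 14, 2252 (1797 left).
−366 (one year; includes Feb 29, 2252) → Nov 14, 2251 (1431 left).
−365 (one year) → Nov 14, 2250 (1066 left).
−365 (one year) → Nov 14, 2249 (701 left).
−365 (one year) → Nov 14, 2248 (336 left).
−14 → Oct 31, 2248 (end of Oct, 31 days; 322 left).
−31 → Sep 30, 2248 (end of Sep, 30 days; 291 left).
−30 → Aug 31, 2248 (end of Aug, 31 days; 261 left).
−31 → Jul 31, 2248 (end of Jul, 31 days; 230 left).
−31 → Jun 30, 2248 (end of Jun, 30 days; 199 left).
−30 → May 31, 2248 (end of May, 31 days; 169 left).
−31 → Apr 30, 2248 (end of Apr, 30 days; 138 left).
−30 → Mar 31, 2248 (end of Mar, 31 days; 108 left).
−31 → Feb 29, 2248 (end of Feb, 29 days; 77 left).
−29 → Jan 31, 2248 (end of Jan, 31 days; 48 left).
−31 → Dec 31, 2247 (end of Dec, 31 days; 17 left).
−17 → Dec 14, 2247.

December 14, 2247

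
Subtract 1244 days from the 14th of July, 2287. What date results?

−365 (one year) → Jul 14, 2286 (879 left).
−365 (one year) → Jul 14, 2285 (514 left).
−365 (one year) → Jul 14, 2284 (149 left).
−14 → Jun 30, 2284 (end of Jun, 30 days; 135 left).
−30 → May 31, 2284 (end of May, 31 days; 105 left).
−31 → Apr 30, 2284 (end of Apr, 30 days; 74 left).
−30 → Mar 31, 2284 (end of Mar, 31 days; 44 left).
−31 → Feb 29, 2284 (end of Feb, 29 days; 13 left).
−13 → Feb 16, 2284.

February 16, 2284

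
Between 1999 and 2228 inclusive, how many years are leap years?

Multiples of 4 in [1999,2228]: 58.
Of those, multiples of 100: 3 (not leap unless ÷400).
Multiples of 400: 1.
Leap years = 58 − 3 + 1 = 56.

56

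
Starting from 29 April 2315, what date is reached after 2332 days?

September 16, 2321

+366 (one year; includes Feb 29, 2316) → Apr 29, 2316 (1966 left).
+365 (one year) → Apr 29, 2317 (1601 left).
+365 (one year) → Apr 29, 2318 (1236 left).
+365 (one year) → Apr 29, 2319 (871 left).
+366 (one year; includes Feb 29, 2320) → Apr 29, 2320 (505 left).
+365 (one year) → Apr 29, 2321 (140 left).
Apr has 30 days: +2 → May 1, 2321 (138 left).
May has 31 days: +31 → Jun 1, 2321 (107 left).
Jun has 30 days: +30 → Jul 1, 2321 (77 left).
Jul has 31 days: +31 → Aug 1, 2321 (46 left).
Aug has 31 days: +31 → Sep 1, 2321 (15 left).
+15 → Sep 16, 2321.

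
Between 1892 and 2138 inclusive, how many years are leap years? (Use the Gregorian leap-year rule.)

Multiples of 4 in [1892,2138]: 62.
Of those, multiples of 100: 3 (not leap unless ÷400).
Multiples of 400: 1.
Leap years = 62 − 3 + 1 = 60.

60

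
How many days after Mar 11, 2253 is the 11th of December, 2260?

2832

Mar 11, 2253 → Mar 11, 2254: 365 days.
Mar 11, 2254 → Mar 11, 2255: 365 days.
Mar 11, 2255 → Mar 11, 2256: 366 days (Feb 29, 2256 is in that span).
Mar 11, 2256 → Mar 11, 2257: 365 days.
Mar 11, 2257 → Mar 11, 2258: 365 days.
Mar 11, 2258 → Mar 11, 2259: 365 days.
Mar 11, 2259 → Mar 11, 2260: 366 days (Feb 29, 2260 is in that span).
Mar 11, 2260 → Apr 11, 2260: 31 days (March has 31).
Apr 11, 2260 → May 11, 2260: 30 days (April has 30).
May 11, 2260 → Jun 11, 2260: 31 days (May has 31).
Jun 11, 2260 → Jul 11, 2260: 30 days (June has 30).
Jul 11, 2260 → Aug 11, 2260: 31 days (July has 31).
Aug 11, 2260 → Sep 11, 2260: 31 days (August has 31).
Sep 11, 2260 → Oct 11, 2260: 30 days (September has 30).
Oct 11, 2260 → Nov 11, 2260: 31 days (October has 31).
Nov 11, 2260 → Dec 11, 2260: 30 days.
Total: 2832 days.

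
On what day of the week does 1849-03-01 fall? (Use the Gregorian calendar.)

Thursday

Doomsday rule: the anchor day for the 1800s is Friday. For year 49: 49÷12 = 4 r 1, and 1÷4 = 0, so 4+1+0 = 5.
Friday + 5 ≡ Wednesday — that's 1849's doomsday.
In March the doomsday date is Mar 14.
Mar 1 is 13 days before Mar 14; 13 mod 7 = 6, so Wednesday − 6 = Thursday.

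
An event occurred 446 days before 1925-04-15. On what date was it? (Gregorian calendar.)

−365 (one year) → Apr 15, 1924 (81 left).
−15 → Mar 31, 1924 (end of Mar, 31 days; 66 left).
−31 → Feb 29, 1924 (end of Feb, 29 days; 35 left).
−29 → Jan 31, 1924 (end of Jan, 31 days; 6 left).
−6 → Jan 25, 1924.

January 25, 1924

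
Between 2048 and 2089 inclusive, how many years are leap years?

11

Multiples of 4 in [2048,2089]: 11.
Of those, multiples of 100: 0 (not leap unless ÷400).
Multiples of 400: 0.
Leap years = 11 − 0 + 0 = 11.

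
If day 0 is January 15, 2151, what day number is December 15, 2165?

5448

Jan 15, 2151 → Jan 15, 2152: 365 days.
Jan 15, 2152 → Jan 15, 2153: 366 days (Feb 29, 2152 is in that span).
Jan 15, 2153 → Jan 15, 2154: 365 days.
Jan 15, 2154 → Jan 15, 2155: 365 days.
Jan 15, 2155 → Jan 15, 2156: 365 days.
Jan 15, 2156 → Jan 15, 2157: 366 days (Feb 29, 2156 is in that span).
Jan 15, 2157 → Jan 15, 2158: 365 days.
Jan 15, 2158 → Jan 15, 2159: 365 days.
Jan 15, 2159 → Jan 15, 2160: 365 days.
Jan 15, 2160 → Jan 15, 2161: 366 days (Feb 29, 2160 is in that span).
Jan 15, 2161 → Jan 15, 2162: 365 days.
Jan 15, 2162 → Jan 15, 2163: 365 days.
Jan 15, 2163 → Jan 15, 2164: 365 days.
Jan 15, 2164 → Jan 15, 2165: 366 days (Feb 29, 2164 is in that span).
Jan 15, 2165 → Feb 15, 2165: 31 days (January has 31).
Feb 15, 2165 → Mar 15, 2165: 28 days (February has 28).
Mar 15, 2165 → Apr 15, 2165: 31 days (March has 31).
Apr 15, 2165 → May 15, 2165: 30 days (April has 30).
May 15, 2165 → Jun 15, 2165: 31 days (May has 31).
Jun 15, 2165 → Jul 15, 2165: 30 days (June has 30).
Jul 15, 2165 → Aug 15, 2165: 31 days (July has 31).
Aug 15, 2165 → Sep 15, 2165: 31 days (August has 31).
Sep 15, 2165 → Oct 15, 2165: 30 days (September has 30).
Oct 15, 2165 → Nov 15, 2165: 31 days (October has 31).
Nov 15, 2165 → Dec 15, 2165: 30 days.
Total: 5448 days.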